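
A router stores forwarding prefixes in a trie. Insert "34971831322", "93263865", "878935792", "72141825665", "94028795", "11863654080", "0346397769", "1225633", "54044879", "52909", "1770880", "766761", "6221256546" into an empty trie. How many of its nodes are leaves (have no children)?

Leaves are exactly the stored words that no other stored word extends.
Those words: "0346397769", "11863654080", "1225633", "1770880", "34971831322", "52909", "54044879", "6221256546", "72141825665", "766761", "878935792", "93263865", "94028795"
Leaf count: 13

13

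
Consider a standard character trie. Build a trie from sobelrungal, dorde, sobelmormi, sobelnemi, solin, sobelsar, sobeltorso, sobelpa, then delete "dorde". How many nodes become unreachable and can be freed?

5

A node on "dorde"'s path can go only if nothing else ends at it or branches off below it.
No other word shares any prefix with "dorde", so all 5 of its nodes go.
Nodes removed: 5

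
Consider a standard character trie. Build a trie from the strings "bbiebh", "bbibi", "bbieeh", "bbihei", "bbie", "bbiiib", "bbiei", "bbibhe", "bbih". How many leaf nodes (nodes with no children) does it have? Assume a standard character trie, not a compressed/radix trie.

7

Leaves are exactly the stored words that no other stored word extends.
Those words: "bbibhe", "bbibi", "bbiebh", "bbieeh", "bbiei", "bbihei", "bbiiib"
Leaf count: 7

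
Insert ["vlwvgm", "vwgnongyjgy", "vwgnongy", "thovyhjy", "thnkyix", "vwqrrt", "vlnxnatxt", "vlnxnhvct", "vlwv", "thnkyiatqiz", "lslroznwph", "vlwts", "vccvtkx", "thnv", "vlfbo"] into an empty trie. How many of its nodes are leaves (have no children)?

A leaf is a node with no children — equivalently, the end of a word that is not a proper prefix of any other stored word.
Those words: "lslroznwph", "thnkyiatqiz", "thnkyix", "thnv", "thovyhjy", "vccvtkx", "vlfbo", "vlnxnatxt", "vlnxnhvct", "vlwts", "vlwvgm", "vwgnongyjgy", "vwqrrt"
Leaf count: 13

13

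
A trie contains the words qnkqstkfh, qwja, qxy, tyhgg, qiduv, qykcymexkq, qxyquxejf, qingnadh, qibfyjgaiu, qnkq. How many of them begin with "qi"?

3

Traverse to the node for "qi", then collect every word in that subtree.
Matches: "qibfyjgaiu", "qiduv", "qingnadh"
Count: 3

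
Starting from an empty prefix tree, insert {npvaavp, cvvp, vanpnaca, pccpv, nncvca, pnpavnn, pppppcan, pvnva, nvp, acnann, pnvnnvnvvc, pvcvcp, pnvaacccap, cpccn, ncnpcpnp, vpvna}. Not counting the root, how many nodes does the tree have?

Count nodes per top-level branch (shared prefixes stored once):
  'a'-branch (acnann): 6 nodes
  'c'-branch (cpccn, cvvp): 8 nodes
  'n'-branch (ncnpcpnp, nncvca, npvaavp, nvp): 21 nodes
  'p'-branch (pccpv, pnpavnn, pnvaacccap, pnvnnvnvvc, pppppcan, pvcvcp, pvnva): 41 nodes
  'v'-branch (vanpnaca, vpvna): 12 nodes
Sum: 88

88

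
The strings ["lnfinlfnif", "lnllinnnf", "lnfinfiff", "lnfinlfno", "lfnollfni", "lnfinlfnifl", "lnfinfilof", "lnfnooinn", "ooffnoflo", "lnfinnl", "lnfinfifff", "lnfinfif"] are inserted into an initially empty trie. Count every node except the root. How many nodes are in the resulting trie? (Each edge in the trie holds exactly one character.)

Count nodes per top-level branch (shared prefixes stored once):
  'l'-branch (lfnollfni, lnfinfif, lnfinfiff, lnfinfifff, lnfinfilof, lnfinlfnif, lnfinlfnifl, lnfinlfno, lnfinnl, lnfnooinn, lnllinnnf): 43 nodes
  'o'-branch (ooffnoflo): 9 nodes
Sum: 52

52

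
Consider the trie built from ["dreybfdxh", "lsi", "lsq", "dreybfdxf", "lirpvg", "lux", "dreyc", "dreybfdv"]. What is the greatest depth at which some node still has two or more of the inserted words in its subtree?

8

The deepest shared node is where two words last agree before diverging.
e.g. "dreybfdxf" and "dreybfdxh" share the prefix "dreybfdx" of length 8; no pair shares a longer one.
Longest shared-prefix length: 8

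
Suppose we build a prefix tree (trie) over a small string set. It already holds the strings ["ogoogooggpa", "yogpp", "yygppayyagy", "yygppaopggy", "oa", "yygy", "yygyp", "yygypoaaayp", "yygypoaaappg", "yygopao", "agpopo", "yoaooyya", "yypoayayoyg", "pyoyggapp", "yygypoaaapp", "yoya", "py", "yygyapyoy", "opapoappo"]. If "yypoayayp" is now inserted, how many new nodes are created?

1

The longest prefix of "yypoayayp" already in the trie is "yypoayay" (length 8).
So 9 − 8 = 1 new nodes.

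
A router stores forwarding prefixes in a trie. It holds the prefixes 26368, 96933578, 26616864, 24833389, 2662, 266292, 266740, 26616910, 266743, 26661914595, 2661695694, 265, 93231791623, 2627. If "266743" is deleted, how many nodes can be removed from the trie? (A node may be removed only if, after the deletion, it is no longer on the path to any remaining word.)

1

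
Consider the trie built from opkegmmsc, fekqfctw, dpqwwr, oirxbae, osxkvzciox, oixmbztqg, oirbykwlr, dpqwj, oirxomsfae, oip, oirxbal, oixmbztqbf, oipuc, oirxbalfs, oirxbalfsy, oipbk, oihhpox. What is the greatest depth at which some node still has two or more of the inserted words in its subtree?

9

The deepest shared node is where two words last agree before diverging.
"oirxbalfs" and "oirxbalfsy" agree on "oirxbalfs" (9 characters) before diverging; nothing deeper is shared.
Longest shared-prefix length: 9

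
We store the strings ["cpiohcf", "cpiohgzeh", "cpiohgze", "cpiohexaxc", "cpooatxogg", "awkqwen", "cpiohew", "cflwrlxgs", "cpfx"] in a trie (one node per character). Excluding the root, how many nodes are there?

Insert word by word; a character creates a node only if that edge doesn't already exist:
  "cpiohcf" → 7 new (c, p, i, o, h, c, f)
  "cpiohgzeh" → prefix "cpioh" already present; 4 new (g, z, e, h)
  "cpiohgze" → prefix "cpiohgze" already present; 0 new (none)
  "cpiohexaxc" → prefix "cpioh" already present; 5 new (e, x, a, x, c)
  "cpooatxogg" → prefix "cp" already present; 8 new (o, o, a, t, x, o, g, g)
  "awkqwen" → 7 new (a, w, k, q, w, e, n)
  "cpiohew" → prefix "cpiohe" already present; 1 new (w)
  "cflwrlxgs" → prefix "c" already present; 8 new (f, l, w, r, l, x, g, s)
  "cpfx" → prefix "cp" already present; 2 new (f, x)
Total nodes = 7 + 4 + 0 + 5 + 8 + 7 + 1 + 8 + 2 = 42

42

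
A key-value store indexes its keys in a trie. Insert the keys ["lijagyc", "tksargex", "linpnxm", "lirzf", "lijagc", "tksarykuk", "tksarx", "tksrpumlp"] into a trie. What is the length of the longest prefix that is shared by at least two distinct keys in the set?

5

Look for the deepest trie node that still has at least two words in its subtree.
"lijagc" and "lijagyc" agree on "lijag" (5 characters) before diverging; nothing deeper is shared.
Longest shared-prefix length: 5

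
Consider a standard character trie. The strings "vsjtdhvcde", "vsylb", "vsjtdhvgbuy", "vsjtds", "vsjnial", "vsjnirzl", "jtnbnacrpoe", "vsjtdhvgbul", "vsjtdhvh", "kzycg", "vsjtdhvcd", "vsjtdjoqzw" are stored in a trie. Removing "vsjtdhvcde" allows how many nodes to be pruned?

1

Walk "vsjtdhvcde" from the leaf back toward the root, removing each node that no remaining word uses.
The suffix "e" (1 node) is used only by "vsjtdhvcde"; "vsjtdhvcd" is itself a stored word, so pruning stops there.
Nodes removed: 1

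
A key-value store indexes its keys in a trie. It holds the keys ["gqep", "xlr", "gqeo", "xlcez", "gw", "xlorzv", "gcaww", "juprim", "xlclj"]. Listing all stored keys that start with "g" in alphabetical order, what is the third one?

DFS of the "g" subtree visits, in order: "gcaww", "gqeo", "gqep", "gw"
Position 3: gqep

gqep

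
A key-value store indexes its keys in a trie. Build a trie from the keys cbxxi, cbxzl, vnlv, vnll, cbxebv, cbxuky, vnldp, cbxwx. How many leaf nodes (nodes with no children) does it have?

8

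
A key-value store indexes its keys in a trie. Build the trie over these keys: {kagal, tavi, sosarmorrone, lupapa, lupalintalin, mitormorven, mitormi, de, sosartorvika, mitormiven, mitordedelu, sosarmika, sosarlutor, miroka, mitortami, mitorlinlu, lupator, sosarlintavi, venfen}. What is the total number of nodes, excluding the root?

101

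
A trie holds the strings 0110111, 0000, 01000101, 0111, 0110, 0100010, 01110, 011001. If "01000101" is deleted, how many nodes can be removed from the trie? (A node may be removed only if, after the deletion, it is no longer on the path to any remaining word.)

1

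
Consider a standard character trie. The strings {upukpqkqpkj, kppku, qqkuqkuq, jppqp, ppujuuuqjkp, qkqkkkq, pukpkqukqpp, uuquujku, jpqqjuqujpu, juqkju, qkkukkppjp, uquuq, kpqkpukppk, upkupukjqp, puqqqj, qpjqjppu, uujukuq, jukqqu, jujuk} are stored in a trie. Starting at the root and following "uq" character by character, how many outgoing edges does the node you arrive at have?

1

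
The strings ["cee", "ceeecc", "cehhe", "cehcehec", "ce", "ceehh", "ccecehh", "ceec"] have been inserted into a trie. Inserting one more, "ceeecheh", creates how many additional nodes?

The longest prefix of "ceeecheh" already in the trie is "ceeec" (length 5).
Each of the 3 remaining characters creates one node.

3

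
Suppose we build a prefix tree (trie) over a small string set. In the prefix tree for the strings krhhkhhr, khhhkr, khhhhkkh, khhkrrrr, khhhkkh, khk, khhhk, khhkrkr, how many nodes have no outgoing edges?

A leaf is a node with no children — equivalently, the end of a word that is not a proper prefix of any other stored word.
Those words: "khhhhkkh", "khhhkkh", "khhhkr", "khhkrkr", "khhkrrrr", "khk", "krhhkhhr"
Leaf count: 7

7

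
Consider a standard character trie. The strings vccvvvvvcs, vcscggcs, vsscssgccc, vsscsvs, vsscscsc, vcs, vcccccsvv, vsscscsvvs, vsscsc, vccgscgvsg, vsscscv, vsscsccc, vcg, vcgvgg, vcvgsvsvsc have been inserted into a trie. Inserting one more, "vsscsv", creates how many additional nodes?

Every character of "vsscsv" already lies on an existing path (it is a prefix of some stored word).
No new nodes are needed: 0.

0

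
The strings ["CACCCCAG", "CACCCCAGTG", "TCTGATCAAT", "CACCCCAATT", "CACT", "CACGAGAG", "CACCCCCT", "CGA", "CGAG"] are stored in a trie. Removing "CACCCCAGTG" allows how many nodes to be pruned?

2

Walk "CACCCCAGTG" from the leaf back toward the root, removing each node that no remaining word uses.
The suffix "TG" (2 nodes) is used only by "CACCCCAGTG"; "CACCCCAG" is itself a stored word, so pruning stops there.
Nodes removed: 2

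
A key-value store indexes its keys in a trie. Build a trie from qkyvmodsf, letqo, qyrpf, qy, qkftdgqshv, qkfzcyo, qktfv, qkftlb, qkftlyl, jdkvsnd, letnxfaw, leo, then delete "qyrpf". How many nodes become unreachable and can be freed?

3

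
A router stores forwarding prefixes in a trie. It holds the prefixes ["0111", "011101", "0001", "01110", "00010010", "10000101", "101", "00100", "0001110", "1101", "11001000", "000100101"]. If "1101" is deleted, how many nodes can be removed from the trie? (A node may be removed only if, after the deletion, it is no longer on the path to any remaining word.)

1

A node on "1101"'s path can go only if nothing else ends at it or branches off below it.
The suffix "1" (1 node) is used only by "1101"; the node for "110" still has the child "0", so pruning stops there.
Nodes removed: 1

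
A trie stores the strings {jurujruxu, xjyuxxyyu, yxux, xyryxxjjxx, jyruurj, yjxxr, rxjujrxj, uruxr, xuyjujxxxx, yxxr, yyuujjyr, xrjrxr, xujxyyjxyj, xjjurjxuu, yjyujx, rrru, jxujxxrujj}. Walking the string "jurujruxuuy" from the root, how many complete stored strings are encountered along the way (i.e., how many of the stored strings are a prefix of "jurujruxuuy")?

Check each prefix of "jurujruxuuy" against the stored set — each match is an end-marker on the path.
Prefixes of the query that are stored words: "jurujruxu"
Count: 1

1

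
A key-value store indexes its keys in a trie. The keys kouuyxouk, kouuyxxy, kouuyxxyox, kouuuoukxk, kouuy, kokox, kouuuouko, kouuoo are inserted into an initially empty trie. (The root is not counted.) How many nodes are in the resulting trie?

25

Insert word by word; a character creates a node only if that edge doesn't already exist:
  "kouuyxouk" → 9 new (k, o, u, u, y, x, o, u, k)
  "kouuyxxy" → prefix "kouuyx" already present; 2 new (x, y)
  "kouuyxxyox" → prefix "kouuyxxy" already present; 2 new (o, x)
  "kouuuoukxk" → prefix "kouu" already present; 6 new (u, o, u, k, x, k)
  "kouuy" → prefix "kouuy" already present; 0 new (none)
  "kokox" → prefix "ko" already present; 3 new (k, o, x)
  "kouuuouko" → prefix "kouuuouk" already present; 1 new (o)
  "kouuoo" → prefix "kouu" already present; 2 new (o, o)
Total nodes = 9 + 2 + 2 + 6 + 0 + 3 + 1 + 2 = 25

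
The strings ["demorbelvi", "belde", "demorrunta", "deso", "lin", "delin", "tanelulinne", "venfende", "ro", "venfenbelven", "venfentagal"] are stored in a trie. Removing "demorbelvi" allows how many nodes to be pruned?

5

After clearing the end-marker at "demorbelvi", prune upward until reaching a node still needed by another word.
The suffix "belvi" (5 nodes) is used only by "demorbelvi"; the node for "demor" still has the child "r", so pruning stops there.
Nodes removed: 5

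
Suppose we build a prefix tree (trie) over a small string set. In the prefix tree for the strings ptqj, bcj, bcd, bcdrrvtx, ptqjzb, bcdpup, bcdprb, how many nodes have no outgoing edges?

5

Leaves are exactly the stored words that no other stored word extends.
Those words: "bcdprb", "bcdpup", "bcdrrvtx", "bcj", "ptqjzb"
Leaf count: 5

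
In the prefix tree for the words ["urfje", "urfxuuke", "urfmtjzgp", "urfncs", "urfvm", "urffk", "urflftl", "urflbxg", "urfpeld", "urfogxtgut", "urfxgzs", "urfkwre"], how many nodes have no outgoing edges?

Leaves are exactly the stored words that no other stored word extends.
Those words: "urffk", "urfje", "urfkwre", "urflbxg", "urflftl", "urfmtjzgp", "urfncs", "urfogxtgut", "urfpeld", "urfvm", "urfxgzs", "urfxuuke"
Leaf count: 12

12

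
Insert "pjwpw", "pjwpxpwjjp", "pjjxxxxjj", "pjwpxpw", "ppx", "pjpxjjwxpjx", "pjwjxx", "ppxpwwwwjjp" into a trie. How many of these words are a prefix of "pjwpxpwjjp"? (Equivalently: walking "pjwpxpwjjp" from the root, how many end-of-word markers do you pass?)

Check each prefix of "pjwpxpwjjp" against the stored set — each match is an end-marker on the path.
Prefixes of the query that are stored words: "pjwpxpw", "pjwpxpwjjp"
Count: 2

2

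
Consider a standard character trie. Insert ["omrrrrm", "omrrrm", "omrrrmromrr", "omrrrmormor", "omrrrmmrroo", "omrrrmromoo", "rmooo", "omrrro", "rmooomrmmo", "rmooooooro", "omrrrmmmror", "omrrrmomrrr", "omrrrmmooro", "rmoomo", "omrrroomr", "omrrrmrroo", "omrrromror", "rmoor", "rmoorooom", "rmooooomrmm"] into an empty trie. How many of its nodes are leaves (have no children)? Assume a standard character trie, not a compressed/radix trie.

Leaves are exactly the stored words that no other stored word extends.
Those words: "omrrrmmmror", "omrrrmmooro", "omrrrmmrroo", "omrrrmomrrr", "omrrrmormor", "omrrrmromoo", "omrrrmromrr", "omrrrmrroo", "omrrromror", "omrrroomr", "omrrrrm", "rmoomo", "rmooomrmmo", "rmooooomrmm", "rmooooooro", "rmoorooom"
Leaf count: 16

16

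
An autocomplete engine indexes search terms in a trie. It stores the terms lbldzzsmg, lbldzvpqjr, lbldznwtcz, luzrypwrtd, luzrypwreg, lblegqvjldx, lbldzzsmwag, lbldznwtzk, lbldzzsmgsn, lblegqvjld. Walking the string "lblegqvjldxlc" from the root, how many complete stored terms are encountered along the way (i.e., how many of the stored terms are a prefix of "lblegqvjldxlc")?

2

Walk "lblegqvjldxlc" from the root; an end-of-word marker is hit whenever a stored word is a prefix of "lblegqvjldxlc".
Prefixes of the query that are stored words: "lblegqvjld", "lblegqvjldx"
Count: 2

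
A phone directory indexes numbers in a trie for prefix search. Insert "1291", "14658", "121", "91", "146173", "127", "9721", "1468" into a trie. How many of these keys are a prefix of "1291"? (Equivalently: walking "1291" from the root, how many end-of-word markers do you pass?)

Walk "1291" from the root; an end-of-word marker is hit whenever a stored word is a prefix of "1291".
Prefixes of the query that are stored words: "1291"
Count: 1

1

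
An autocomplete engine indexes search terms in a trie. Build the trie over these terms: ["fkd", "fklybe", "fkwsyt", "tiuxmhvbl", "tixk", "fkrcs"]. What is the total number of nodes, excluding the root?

25

Trie structure (* marks end of a word):
(root)
├─ f
│  └─ k
│     ├─ d *
│     ├─ l
│     │  └─ y
│     │     └─ b
│     │        └─ e *
│     ├─ r
│     │  └─ c
│     │     └─ s *
│     └─ w
│        └─ s
│           └─ y
│              └─ t *
└─ t
   └─ i
      ├─ u
      │  └─ x
      │     └─ m
      │        └─ h
      │           └─ v
      │              └─ b
      │                 └─ l *
      └─ x
         └─ k *
Counting every labelled node above: 25.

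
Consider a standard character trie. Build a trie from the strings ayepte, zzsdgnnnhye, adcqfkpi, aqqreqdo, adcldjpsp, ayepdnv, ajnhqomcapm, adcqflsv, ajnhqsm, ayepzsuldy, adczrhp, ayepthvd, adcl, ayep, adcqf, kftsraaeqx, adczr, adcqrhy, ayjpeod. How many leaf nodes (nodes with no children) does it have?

15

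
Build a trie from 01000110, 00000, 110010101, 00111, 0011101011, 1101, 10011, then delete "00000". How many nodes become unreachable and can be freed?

After clearing the end-marker at "00000", prune upward until reaching a node still needed by another word.
The suffix "000" (3 nodes) is used only by "00000"; the node for "00" still has the child "1", so pruning stops there.
Nodes removed: 3

3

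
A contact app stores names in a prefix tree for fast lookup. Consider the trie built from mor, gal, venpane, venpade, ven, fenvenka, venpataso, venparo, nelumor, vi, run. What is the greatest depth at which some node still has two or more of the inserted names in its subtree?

The deepest shared node is where two words last agree before diverging.
e.g. "venpade" and "venpane" share the prefix "venpa" of length 5; no pair shares a longer one.
Longest shared-prefix length: 5

5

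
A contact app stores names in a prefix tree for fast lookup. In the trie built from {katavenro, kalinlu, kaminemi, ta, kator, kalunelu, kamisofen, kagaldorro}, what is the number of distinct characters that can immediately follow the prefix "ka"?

4

The children of the "ka" node are the distinct next characters among strings starting with "ka".
Characters that immediately follow "ka" among the stored strings: {g, l, m, t}.
That node has 4 child edges.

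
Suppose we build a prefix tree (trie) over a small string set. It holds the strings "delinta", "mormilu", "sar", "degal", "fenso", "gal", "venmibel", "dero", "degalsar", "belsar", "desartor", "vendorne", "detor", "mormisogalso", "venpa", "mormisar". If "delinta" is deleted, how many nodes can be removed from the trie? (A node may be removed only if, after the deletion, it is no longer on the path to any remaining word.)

5

A node on "delinta"'s path can go only if nothing else ends at it or branches off below it.
The suffix "linta" (5 nodes) is used only by "delinta"; the node for "de" still has the child "g", so pruning stops there.
Nodes removed: 5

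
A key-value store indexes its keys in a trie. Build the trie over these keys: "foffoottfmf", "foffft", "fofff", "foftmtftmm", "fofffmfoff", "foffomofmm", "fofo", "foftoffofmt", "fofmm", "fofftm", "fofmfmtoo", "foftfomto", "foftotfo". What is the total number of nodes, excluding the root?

Insert word by word; a character creates a node only if that edge doesn't already exist:
  "foffoottfmf" → 11 new (f, o, f, f, o, o, t, t, f, m, f)
  "foffft" → prefix "foff" already present; 2 new (f, t)
  "fofff" → prefix "fofff" already present; 0 new (none)
  "foftmtftmm" → prefix "fof" already present; 7 new (t, m, t, f, t, m, m)
  "fofffmfoff" → prefix "fofff" already present; 5 new (m, f, o, f, f)
  "foffomofmm" → prefix "foffo" already present; 5 new (m, o, f, m, m)
  "fofo" → prefix "fof" already present; 1 new (o)
  "foftoffofmt" → prefix "foft" already present; 7 new (o, f, f, o, f, m, t)
  "fofmm" → prefix "fof" already present; 2 new (m, m)
  "fofftm" → prefix "foff" already present; 2 new (t, m)
  "fofmfmtoo" → prefix "fofm" already present; 5 new (f, m, t, o, o)
  "foftfomto" → prefix "foft" already present; 5 new (f, o, m, t, o)
  "foftotfo" → prefix "fofto" already present; 3 new (t, f, o)
Total nodes = 11 + 2 + 0 + 7 + 5 + 5 + 1 + 7 + 2 + 2 + 5 + 5 + 3 = 55

55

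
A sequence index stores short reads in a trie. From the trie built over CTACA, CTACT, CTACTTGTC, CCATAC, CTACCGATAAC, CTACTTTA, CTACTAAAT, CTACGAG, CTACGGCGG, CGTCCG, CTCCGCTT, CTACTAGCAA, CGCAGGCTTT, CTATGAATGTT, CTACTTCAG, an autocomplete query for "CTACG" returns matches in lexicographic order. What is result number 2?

CTACGGCGG

Words with prefix "CTACG", in lexicographic order: "CTACGAG", "CTACGGCGG"
The 2nd is CTACGGCGG.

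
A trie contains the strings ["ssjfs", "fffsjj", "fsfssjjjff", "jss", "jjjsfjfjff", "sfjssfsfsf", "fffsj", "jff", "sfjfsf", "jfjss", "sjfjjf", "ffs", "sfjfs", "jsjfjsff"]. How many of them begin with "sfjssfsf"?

1

Filter for entries beginning with "sfjssfsf":
Words under "sfjssfsf": sfjssfsfsf
Count: 1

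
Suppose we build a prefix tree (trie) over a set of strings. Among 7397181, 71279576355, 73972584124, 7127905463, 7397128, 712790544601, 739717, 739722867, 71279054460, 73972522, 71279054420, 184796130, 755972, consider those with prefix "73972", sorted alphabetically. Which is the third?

Words with prefix "73972", in lexicographic order: "739722867", "73972522", "73972584124"
Position 3: 73972584124

73972584124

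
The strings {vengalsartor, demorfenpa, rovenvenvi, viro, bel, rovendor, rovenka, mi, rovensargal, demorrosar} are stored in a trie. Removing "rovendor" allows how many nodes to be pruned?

3

A node on "rovendor"'s path can go only if nothing else ends at it or branches off below it.
The suffix "dor" (3 nodes) is used only by "rovendor"; the node for "roven" still has the child "v", so pruning stops there.
Nodes removed: 3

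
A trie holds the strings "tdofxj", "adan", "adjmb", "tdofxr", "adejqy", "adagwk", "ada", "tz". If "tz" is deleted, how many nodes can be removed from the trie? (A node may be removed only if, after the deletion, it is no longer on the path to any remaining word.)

1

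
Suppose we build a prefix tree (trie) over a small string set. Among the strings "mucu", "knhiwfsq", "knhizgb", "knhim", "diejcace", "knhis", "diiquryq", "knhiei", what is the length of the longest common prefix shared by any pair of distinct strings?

4

The deepest shared node is where two words last agree before diverging.
"knhiei" and "knhim" agree on "knhi" (4 characters) before diverging; nothing deeper is shared.
Longest shared-prefix length: 4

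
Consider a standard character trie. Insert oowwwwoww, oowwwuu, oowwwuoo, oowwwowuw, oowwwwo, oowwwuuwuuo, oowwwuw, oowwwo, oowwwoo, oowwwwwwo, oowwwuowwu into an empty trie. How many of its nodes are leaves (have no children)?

A leaf is a node with no children — equivalently, the end of a word that is not a proper prefix of any other stored word.
Those words: "oowwwoo", "oowwwowuw", "oowwwuoo", "oowwwuowwu", "oowwwuuwuuo", "oowwwuw", "oowwwwoww", "oowwwwwwo"
Leaf count: 8

8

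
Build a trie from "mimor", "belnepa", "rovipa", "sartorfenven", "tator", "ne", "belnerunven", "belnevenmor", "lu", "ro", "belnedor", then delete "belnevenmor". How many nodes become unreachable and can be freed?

A node on "belnevenmor"'s path can go only if nothing else ends at it or branches off below it.
The suffix "venmor" (6 nodes) is used only by "belnevenmor"; the node for "belne" still has the child "p", so pruning stops there.
Nodes removed: 6

6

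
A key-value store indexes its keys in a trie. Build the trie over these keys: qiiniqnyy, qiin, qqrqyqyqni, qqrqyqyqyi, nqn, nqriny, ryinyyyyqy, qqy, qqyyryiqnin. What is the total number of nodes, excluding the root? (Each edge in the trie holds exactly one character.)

46

For each word, the new-node count is its length minus the longest prefix already in the trie:
  "qiiniqnyy" → 9 new (q, i, i, n, i, q, n, y, y)
  "qiin" → prefix "qiin" already present; 0 new (none)
  "qqrqyqyqni" → prefix "q" already present; 9 new (q, r, q, y, q, y, q, n, i)
  "qqrqyqyqyi" → prefix "qqrqyqyq" already present; 2 new (y, i)
  "nqn" → 3 new (n, q, n)
  "nqriny" → prefix "nq" already present; 4 new (r, i, n, y)
  "ryinyyyyqy" → 10 new (r, y, i, n, y, y, y, y, q, y)
  "qqy" → prefix "qq" already present; 1 new (y)
  "qqyyryiqnin" → prefix "qqy" already present; 8 new (y, r, y, i, q, n, i, n)
Total nodes = 9 + 0 + 9 + 2 + 3 + 4 + 10 + 1 + 8 = 46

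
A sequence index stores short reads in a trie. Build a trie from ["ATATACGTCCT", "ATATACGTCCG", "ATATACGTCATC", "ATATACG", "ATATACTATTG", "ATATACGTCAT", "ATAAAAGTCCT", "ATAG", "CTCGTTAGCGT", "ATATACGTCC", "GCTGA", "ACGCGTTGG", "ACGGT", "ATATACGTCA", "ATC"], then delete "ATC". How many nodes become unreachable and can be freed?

Walk "ATC" from the leaf back toward the root, removing each node that no remaining word uses.
The suffix "C" (1 node) is used only by "ATC"; the node for "AT" still has the child "A", so pruning stops there.
Nodes removed: 1

1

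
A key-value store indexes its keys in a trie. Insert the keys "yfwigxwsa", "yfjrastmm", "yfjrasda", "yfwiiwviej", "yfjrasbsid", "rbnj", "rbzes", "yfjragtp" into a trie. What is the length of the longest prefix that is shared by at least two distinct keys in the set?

Equivalently: take the maximum, over all pairs, of their longest common prefix length.
"yfjrasbsid" and "yfjrasda" agree on "yfjras" (6 characters) before diverging; nothing deeper is shared.
Longest shared-prefix length: 6

6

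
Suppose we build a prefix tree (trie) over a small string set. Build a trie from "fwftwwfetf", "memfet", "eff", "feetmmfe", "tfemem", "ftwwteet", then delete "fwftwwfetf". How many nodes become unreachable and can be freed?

9

Walk "fwftwwfetf" from the leaf back toward the root, removing each node that no remaining word uses.
The suffix "wftwwfetf" (9 nodes) is used only by "fwftwwfetf"; the node for "f" still has the child "e", so pruning stops there.
Nodes removed: 9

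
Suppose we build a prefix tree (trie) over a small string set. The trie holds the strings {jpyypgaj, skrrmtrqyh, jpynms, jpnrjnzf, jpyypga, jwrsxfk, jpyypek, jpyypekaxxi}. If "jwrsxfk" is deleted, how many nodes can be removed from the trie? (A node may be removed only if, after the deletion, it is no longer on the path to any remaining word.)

A node on "jwrsxfk"'s path can go only if nothing else ends at it or branches off below it.
The suffix "wrsxfk" (6 nodes) is used only by "jwrsxfk"; the node for "j" still has the child "p", so pruning stops there.
Nodes removed: 6

6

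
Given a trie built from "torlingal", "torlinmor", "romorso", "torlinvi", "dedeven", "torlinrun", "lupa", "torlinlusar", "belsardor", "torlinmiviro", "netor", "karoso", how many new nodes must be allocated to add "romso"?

"rom" is already a path in the trie; the remaining "so" must be added.
New nodes needed: |"romso"| − 3 = 5 − 3 = 2.

2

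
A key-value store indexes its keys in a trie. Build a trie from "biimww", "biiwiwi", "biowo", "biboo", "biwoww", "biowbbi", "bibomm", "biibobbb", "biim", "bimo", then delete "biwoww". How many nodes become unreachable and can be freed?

4

A node on "biwoww"'s path can go only if nothing else ends at it or branches off below it.
The suffix "woww" (4 nodes) is used only by "biwoww"; the node for "bi" still has the child "i", so pruning stops there.
Nodes removed: 4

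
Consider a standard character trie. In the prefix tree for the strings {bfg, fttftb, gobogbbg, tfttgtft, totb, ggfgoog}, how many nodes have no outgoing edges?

6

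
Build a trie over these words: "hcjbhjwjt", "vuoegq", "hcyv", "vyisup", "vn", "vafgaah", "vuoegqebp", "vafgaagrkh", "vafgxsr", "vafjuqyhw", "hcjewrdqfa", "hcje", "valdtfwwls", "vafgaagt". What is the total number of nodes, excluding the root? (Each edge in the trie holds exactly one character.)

61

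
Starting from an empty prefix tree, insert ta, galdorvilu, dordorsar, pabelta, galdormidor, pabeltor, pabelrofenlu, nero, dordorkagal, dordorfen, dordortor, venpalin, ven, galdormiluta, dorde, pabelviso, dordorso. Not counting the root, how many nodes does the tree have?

75

For each word, the new-node count is its length minus the longest prefix already in the trie:
  "ta" → 2 new (t, a)
  "galdorvilu" → 10 new (g, a, l, d, o, r, v, i, l, u)
  "dordorsar" → 9 new (d, o, r, d, o, r, s, a, r)
  "pabelta" → 7 new (p, a, b, e, l, t, a)
  "galdormidor" → prefix "galdor" already present; 5 new (m, i, d, o, r)
  "pabeltor" → prefix "pabelt" already present; 2 new (o, r)
  "pabelrofenlu" → prefix "pabel" already present; 7 new (r, o, f, e, n, l, u)
  "nero" → 4 new (n, e, r, o)
  "dordorkagal" → prefix "dordor" already present; 5 new (k, a, g, a, l)
  "dordorfen" → prefix "dordor" already present; 3 new (f, e, n)
  "dordortor" → prefix "dordor" already present; 3 new (t, o, r)
  "venpalin" → 8 new (v, e, n, p, a, l, i, n)
  "ven" → prefix "ven" already present; 0 new (none)
  "galdormiluta" → prefix "galdormi" already present; 4 new (l, u, t, a)
  "dorde" → prefix "dord" already present; 1 new (e)
  "pabelviso" → prefix "pabel" already present; 4 new (v, i, s, o)
  "dordorso" → prefix "dordors" already present; 1 new (o)
Total nodes = 2 + 10 + 9 + 7 + 5 + 2 + 7 + 4 + 5 + 3 + 3 + 8 + 0 + 4 + 1 + 4 + 1 = 75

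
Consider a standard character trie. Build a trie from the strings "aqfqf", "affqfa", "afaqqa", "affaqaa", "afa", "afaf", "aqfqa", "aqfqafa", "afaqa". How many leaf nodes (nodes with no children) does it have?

7

Leaves are exactly the stored words that no other stored word extends.
Those words: "afaf", "afaqa", "afaqqa", "affaqaa", "affqfa", "aqfqafa", "aqfqf"
Leaf count: 7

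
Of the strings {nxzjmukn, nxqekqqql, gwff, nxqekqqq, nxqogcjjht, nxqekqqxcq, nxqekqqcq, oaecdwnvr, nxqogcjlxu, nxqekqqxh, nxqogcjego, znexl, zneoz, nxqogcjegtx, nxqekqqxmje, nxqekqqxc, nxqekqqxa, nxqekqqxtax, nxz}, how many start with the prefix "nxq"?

13

Traverse to the node for "nxq", then collect every word in that subtree.
Matches: "nxqekqqcq", "nxqekqqq", "nxqekqqql", "nxqekqqxa", "nxqekqqxc", "nxqekqqxcq", "nxqekqqxh", "nxqekqqxmje", "nxqekqqxtax", "nxqogcjego", "nxqogcjegtx", "nxqogcjjht", "nxqogcjlxu"
Count: 13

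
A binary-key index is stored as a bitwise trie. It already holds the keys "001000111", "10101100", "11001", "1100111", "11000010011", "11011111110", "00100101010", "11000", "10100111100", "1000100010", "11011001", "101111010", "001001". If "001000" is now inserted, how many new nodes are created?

0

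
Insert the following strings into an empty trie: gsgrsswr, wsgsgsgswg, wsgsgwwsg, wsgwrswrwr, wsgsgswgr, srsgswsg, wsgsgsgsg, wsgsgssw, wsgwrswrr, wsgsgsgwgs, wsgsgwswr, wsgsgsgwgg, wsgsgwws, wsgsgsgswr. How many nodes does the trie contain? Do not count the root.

52

For each word, the new-node count is its length minus the longest prefix already in the trie:
  "gsgrsswr" → 8 new (g, s, g, r, s, s, w, r)
  "wsgsgsgswg" → 10 new (w, s, g, s, g, s, g, s, w, g)
  "wsgsgwwsg" → prefix "wsgsg" already present; 4 new (w, w, s, g)
  "wsgwrswrwr" → prefix "wsg" already present; 7 new (w, r, s, w, r, w, r)
  "wsgsgswgr" → prefix "wsgsgs" already present; 3 new (w, g, r)
  "srsgswsg" → 8 new (s, r, s, g, s, w, s, g)
  "wsgsgsgsg" → prefix "wsgsgsgs" already present; 1 new (g)
  "wsgsgssw" → prefix "wsgsgs" already present; 2 new (s, w)
  "wsgwrswrr" → prefix "wsgwrswr" already present; 1 new (r)
  "wsgsgsgwgs" → prefix "wsgsgsg" already present; 3 new (w, g, s)
  "wsgsgwswr" → prefix "wsgsgw" already present; 3 new (s, w, r)
  "wsgsgsgwgg" → prefix "wsgsgsgwg" already present; 1 new (g)
  "wsgsgwws" → prefix "wsgsgwws" already present; 0 new (none)
  "wsgsgsgswr" → prefix "wsgsgsgsw" already present; 1 new (r)
Total nodes = 8 + 10 + 4 + 7 + 3 + 8 + 1 + 2 + 1 + 3 + 3 + 1 + 0 + 1 = 52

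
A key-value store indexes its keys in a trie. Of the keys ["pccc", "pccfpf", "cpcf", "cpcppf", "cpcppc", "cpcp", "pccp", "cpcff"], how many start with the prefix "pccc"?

Walk to "pccc"; the words in its subtree are exactly those with that prefix.
Words under "pccc": pccc
Count: 1

1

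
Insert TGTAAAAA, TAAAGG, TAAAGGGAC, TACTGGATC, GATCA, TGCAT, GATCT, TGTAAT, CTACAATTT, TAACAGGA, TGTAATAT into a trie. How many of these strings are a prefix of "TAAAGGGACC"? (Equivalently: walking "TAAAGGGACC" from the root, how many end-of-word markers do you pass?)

2

Check each prefix of "TAAAGGGACC" against the stored set — each match is an end-marker on the path.
Prefixes of the query that are stored words: "TAAAGG", "TAAAGGGAC"
Count: 2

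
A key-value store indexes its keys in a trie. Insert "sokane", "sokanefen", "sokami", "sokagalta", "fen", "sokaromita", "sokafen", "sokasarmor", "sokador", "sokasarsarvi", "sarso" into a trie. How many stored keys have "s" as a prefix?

Filter for entries beginning with "s":
Words under "s": sarso, sokador, sokafen, sokagalta, sokami, sokane, sokanefen, sokaromita, sokasarmor, sokasarsarvi
Count: 10

10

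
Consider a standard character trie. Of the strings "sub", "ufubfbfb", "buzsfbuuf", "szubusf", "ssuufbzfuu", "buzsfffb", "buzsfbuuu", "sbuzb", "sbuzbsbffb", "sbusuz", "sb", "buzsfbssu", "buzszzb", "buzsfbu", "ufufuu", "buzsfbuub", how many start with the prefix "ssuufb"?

Traverse to the node for "ssuufb", then collect every word in that subtree.
Words under "ssuufb": ssuufbzfuu
Count: 1

1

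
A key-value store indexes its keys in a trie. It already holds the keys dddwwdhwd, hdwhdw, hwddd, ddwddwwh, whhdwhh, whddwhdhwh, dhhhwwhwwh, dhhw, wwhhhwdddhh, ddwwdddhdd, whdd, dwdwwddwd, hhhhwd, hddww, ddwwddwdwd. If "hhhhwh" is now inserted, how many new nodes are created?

1

Walking "hhhhwh" from the root, the first 5 characters ("hhhhw") follow existing edges; "h" is the first miss.
New nodes needed: |"hhhhwh"| − 5 = 6 − 5 = 1.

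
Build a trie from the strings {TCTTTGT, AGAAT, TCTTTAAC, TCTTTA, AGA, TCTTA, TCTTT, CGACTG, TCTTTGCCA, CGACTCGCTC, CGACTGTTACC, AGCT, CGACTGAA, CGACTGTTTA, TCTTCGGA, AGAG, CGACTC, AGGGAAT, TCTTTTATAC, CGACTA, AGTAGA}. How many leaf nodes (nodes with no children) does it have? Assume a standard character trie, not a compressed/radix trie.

16

A leaf is a node with no children — equivalently, the end of a word that is not a proper prefix of any other stored word.
Those words: "AGAAT", "AGAG", "AGCT", "AGGGAAT", "AGTAGA", "CGACTA", "CGACTCGCTC", "CGACTGAA", "CGACTGTTACC", "CGACTGTTTA", "TCTTA", "TCTTCGGA", "TCTTTAAC", "TCTTTGCCA", "TCTTTGT", "TCTTTTATAC"
Leaf count: 16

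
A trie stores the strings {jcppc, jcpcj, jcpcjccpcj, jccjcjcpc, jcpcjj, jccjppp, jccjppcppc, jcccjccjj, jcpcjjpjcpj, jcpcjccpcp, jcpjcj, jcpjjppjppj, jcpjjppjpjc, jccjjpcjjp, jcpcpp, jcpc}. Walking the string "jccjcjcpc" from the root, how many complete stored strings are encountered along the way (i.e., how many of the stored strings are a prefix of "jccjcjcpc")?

Walk "jccjcjcpc" from the root; an end-of-word marker is hit whenever a stored word is a prefix of "jccjcjcpc".
Prefixes of the query that are stored words: "jccjcjcpc"
Count: 1

1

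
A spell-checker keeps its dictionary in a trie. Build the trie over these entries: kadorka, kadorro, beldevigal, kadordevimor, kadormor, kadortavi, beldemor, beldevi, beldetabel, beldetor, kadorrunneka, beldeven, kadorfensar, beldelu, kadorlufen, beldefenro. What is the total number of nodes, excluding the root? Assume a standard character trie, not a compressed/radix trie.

Trace insertions, counting only characters that open a new branch:
  "kadorka" → 7 new (k, a, d, o, r, k, a)
  "kadorro" → prefix "kador" already present; 2 new (r, o)
  "beldevigal" → 10 new (b, e, l, d, e, v, i, g, a, l)
  "kadordevimor" → prefix "kador" already present; 7 new (d, e, v, i, m, o, r)
  "kadormor" → prefix "kador" already present; 3 new (m, o, r)
  "kadortavi" → prefix "kador" already present; 4 new (t, a, v, i)
  "beldemor" → prefix "belde" already present; 3 new (m, o, r)
  "beldevi" → prefix "beldevi" already present; 0 new (none)
  "beldetabel" → prefix "belde" already present; 5 new (t, a, b, e, l)
  "beldetor" → prefix "beldet" already present; 2 new (o, r)
  "kadorrunneka" → prefix "kadorr" already present; 6 new (u, n, n, e, k, a)
  "beldeven" → prefix "beldev" already present; 2 new (e, n)
  "kadorfensar" → prefix "kador" already present; 6 new (f, e, n, s, a, r)
  "beldelu" → prefix "belde" already present; 2 new (l, u)
  "kadorlufen" → prefix "kador" already present; 5 new (l, u, f, e, n)
  "beldefenro" → prefix "belde" already present; 5 new (f, e, n, r, o)
Total nodes = 7 + 2 + 10 + 7 + 3 + 4 + 3 + 0 + 5 + 2 + 6 + 2 + 6 + 2 + 5 + 5 = 69

69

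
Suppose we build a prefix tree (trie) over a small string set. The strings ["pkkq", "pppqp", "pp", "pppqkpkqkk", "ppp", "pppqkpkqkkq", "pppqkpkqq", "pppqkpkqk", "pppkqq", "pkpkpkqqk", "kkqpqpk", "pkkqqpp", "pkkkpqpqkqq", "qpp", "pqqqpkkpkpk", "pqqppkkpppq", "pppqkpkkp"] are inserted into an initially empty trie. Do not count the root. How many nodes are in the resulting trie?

67

Count nodes per top-level branch (shared prefixes stored once):
  'k'-branch (kkqpqpk): 7 nodes
  'p'-branch (pkkkpqpqkqq, pkkq, pkkqqpp, pkpkpkqqk, pp, ppp, pppkqq, pppqkpkkp, pppqkpkqk, pppqkpkqkk, pppqkpkqkkq, pppqkpkqq, pppqp, pqqppkkpppq, pqqqpkkpkpk): 57 nodes
  'q'-branch (qpp): 3 nodes
Sum: 67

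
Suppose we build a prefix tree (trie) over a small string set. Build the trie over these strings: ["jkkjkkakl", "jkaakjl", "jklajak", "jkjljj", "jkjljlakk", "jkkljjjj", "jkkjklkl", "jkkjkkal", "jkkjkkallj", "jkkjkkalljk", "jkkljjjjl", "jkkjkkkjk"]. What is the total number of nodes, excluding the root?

Trace insertions, counting only characters that open a new branch:
  "jkkjkkakl" → 9 new (j, k, k, j, k, k, a, k, l)
  "jkaakjl" → prefix "jk" already present; 5 new (a, a, k, j, l)
  "jklajak" → prefix "jk" already present; 5 new (l, a, j, a, k)
  "jkjljj" → prefix "jk" already present; 4 new (j, l, j, j)
  "jkjljlakk" → prefix "jkjlj" already present; 4 new (l, a, k, k)
  "jkkljjjj" → prefix "jkk" already present; 5 new (l, j, j, j, j)
  "jkkjklkl" → prefix "jkkjk" already present; 3 new (l, k, l)
  "jkkjkkal" → prefix "jkkjkka" already present; 1 new (l)
  "jkkjkkallj" → prefix "jkkjkkal" already present; 2 new (l, j)
  "jkkjkkalljk" → prefix "jkkjkkallj" already present; 1 new (k)
  "jkkljjjjl" → prefix "jkkljjjj" already present; 1 new (l)
  "jkkjkkkjk" → prefix "jkkjkk" already present; 3 new (k, j, k)
Total nodes = 9 + 5 + 5 + 4 + 4 + 5 + 3 + 1 + 2 + 1 + 1 + 3 = 43

43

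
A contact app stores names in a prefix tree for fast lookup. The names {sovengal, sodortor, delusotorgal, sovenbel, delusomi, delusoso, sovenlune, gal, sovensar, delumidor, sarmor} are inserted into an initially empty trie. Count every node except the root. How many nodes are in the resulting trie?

Trace insertions, counting only characters that open a new branch:
  "sovengal" → 8 new (s, o, v, e, n, g, a, l)
  "sodortor" → prefix "so" already present; 6 new (d, o, r, t, o, r)
  "delusotorgal" → 12 new (d, e, l, u, s, o, t, o, r, g, a, l)
  "sovenbel" → prefix "soven" already present; 3 new (b, e, l)
  "delusomi" → prefix "deluso" already present; 2 new (m, i)
  "delusoso" → prefix "deluso" already present; 2 new (s, o)
  "sovenlune" → prefix "soven" already present; 4 new (l, u, n, e)
  "gal" → 3 new (g, a, l)
  "sovensar" → prefix "soven" already present; 3 new (s, a, r)
  "delumidor" → prefix "delu" already present; 5 new (m, i, d, o, r)
  "sarmor" → prefix "s" already present; 5 new (a, r, m, o, r)
Total nodes = 8 + 6 + 12 + 3 + 2 + 2 + 4 + 3 + 3 + 5 + 5 = 53

53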